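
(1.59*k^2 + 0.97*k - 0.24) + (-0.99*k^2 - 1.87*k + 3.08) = 0.6*k^2 - 0.9*k + 2.84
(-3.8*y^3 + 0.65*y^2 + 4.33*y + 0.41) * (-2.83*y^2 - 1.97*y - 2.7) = 10.754*y^5 + 5.6465*y^4 - 3.2744*y^3 - 11.4454*y^2 - 12.4987*y - 1.107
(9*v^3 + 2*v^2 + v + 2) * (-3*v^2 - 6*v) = -27*v^5 - 60*v^4 - 15*v^3 - 12*v^2 - 12*v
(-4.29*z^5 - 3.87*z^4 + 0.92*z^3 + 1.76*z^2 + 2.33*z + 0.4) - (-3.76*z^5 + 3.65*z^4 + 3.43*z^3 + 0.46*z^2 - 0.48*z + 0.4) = -0.53*z^5 - 7.52*z^4 - 2.51*z^3 + 1.3*z^2 + 2.81*z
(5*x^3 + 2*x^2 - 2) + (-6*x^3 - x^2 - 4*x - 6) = -x^3 + x^2 - 4*x - 8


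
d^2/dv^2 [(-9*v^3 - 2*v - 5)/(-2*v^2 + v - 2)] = 2*(-19*v^3 + 6*v^2 + 54*v - 11)/(8*v^6 - 12*v^5 + 30*v^4 - 25*v^3 + 30*v^2 - 12*v + 8)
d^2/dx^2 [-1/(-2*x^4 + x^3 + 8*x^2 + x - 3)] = 2*((-12*x^2 + 3*x + 8)*(-2*x^4 + x^3 + 8*x^2 + x - 3) - (-8*x^3 + 3*x^2 + 16*x + 1)^2)/(-2*x^4 + x^3 + 8*x^2 + x - 3)^3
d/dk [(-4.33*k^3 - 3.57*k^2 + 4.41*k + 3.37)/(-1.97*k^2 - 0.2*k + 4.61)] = (8.5301*k^4 + 1.732*k^3 - 50.4822*k^2 - 19.6376*k + 21.0041)/(3.8809*k^4 + 0.788*k^3 - 18.1234*k^2 - 1.844*k + 21.2521)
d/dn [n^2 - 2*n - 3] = 2*n - 2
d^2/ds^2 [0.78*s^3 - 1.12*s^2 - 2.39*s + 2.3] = 4.68*s - 2.24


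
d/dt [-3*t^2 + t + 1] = 1 - 6*t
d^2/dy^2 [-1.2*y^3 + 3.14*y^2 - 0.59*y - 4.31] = 6.28 - 7.2*y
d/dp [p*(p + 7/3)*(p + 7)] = 3*p^2 + 56*p/3 + 49/3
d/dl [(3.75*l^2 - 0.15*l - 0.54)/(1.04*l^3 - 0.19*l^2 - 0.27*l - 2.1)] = (-3.9*l^4 + 0.312*l^3 + 0.6438*l^2 - 15.9552*l + 0.1692)/(1.0816*l^6 - 0.3952*l^5 - 0.5255*l^4 - 4.2654*l^3 + 0.8709*l^2 + 1.134*l + 4.41)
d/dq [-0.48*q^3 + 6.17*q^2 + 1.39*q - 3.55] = -1.44*q^2 + 12.34*q + 1.39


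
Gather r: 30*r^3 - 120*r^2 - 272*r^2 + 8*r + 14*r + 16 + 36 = 30*r^3 - 392*r^2 + 22*r + 52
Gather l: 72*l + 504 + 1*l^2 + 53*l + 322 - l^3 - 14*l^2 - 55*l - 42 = -l^3 - 13*l^2 + 70*l + 784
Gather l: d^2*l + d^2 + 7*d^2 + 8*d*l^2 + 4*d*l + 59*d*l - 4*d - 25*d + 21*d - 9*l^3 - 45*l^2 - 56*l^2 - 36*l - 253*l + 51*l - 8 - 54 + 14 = 8*d^2 - 8*d - 9*l^3 + l^2*(8*d - 101) + l*(d^2 + 63*d - 238) - 48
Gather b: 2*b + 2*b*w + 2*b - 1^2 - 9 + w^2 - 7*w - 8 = b*(2*w + 4) + w^2 - 7*w - 18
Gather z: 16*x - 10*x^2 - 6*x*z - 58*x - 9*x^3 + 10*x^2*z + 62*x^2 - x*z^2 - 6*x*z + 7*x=-9*x^3 + 52*x^2 - x*z^2 - 35*x + z*(10*x^2 - 12*x)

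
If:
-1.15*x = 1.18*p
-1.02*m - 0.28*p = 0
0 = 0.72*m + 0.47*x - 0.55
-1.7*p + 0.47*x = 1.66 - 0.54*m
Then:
No Solution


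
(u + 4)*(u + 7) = u^2 + 11*u + 28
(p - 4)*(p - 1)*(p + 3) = p^3 - 2*p^2 - 11*p + 12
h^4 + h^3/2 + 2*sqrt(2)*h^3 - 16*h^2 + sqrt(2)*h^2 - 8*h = h*(h + 1/2)*(h - 2*sqrt(2))*(h + 4*sqrt(2))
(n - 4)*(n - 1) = n^2 - 5*n + 4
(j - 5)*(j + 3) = j^2 - 2*j - 15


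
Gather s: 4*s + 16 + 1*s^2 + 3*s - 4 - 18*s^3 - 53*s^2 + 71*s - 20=-18*s^3 - 52*s^2 + 78*s - 8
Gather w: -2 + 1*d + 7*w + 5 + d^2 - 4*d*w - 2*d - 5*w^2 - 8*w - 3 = d^2 - d - 5*w^2 + w*(-4*d - 1)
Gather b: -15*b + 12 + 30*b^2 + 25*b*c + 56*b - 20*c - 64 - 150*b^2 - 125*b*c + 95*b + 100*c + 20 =-120*b^2 + b*(136 - 100*c) + 80*c - 32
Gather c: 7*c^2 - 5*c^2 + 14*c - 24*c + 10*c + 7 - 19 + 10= 2*c^2 - 2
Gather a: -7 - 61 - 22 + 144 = 54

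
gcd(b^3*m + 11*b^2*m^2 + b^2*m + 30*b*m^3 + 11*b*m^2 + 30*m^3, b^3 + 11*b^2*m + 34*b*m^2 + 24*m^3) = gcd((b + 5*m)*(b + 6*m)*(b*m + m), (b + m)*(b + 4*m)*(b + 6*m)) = b + 6*m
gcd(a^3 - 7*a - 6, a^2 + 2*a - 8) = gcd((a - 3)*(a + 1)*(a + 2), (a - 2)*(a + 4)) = 1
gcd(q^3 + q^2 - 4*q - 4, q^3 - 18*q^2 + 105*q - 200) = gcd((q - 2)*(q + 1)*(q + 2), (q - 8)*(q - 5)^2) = 1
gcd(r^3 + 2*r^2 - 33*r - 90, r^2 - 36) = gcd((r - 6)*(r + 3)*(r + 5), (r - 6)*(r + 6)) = r - 6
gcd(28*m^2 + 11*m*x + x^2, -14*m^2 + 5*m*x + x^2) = 7*m + x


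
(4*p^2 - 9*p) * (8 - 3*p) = -12*p^3 + 59*p^2 - 72*p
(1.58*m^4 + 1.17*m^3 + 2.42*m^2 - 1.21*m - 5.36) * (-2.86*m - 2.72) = -4.5188*m^5 - 7.6438*m^4 - 10.1036*m^3 - 3.1218*m^2 + 18.6208*m + 14.5792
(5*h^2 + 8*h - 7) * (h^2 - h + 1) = 5*h^4 + 3*h^3 - 10*h^2 + 15*h - 7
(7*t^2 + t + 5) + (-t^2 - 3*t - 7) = 6*t^2 - 2*t - 2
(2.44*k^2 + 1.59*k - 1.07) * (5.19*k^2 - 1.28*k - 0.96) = 12.6636*k^4 + 5.1289*k^3 - 9.9309*k^2 - 0.1568*k + 1.0272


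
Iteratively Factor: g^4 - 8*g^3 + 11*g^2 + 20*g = (g - 4)*(g^3 - 4*g^2 - 5*g) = (g - 5)*(g - 4)*(g^2 + g) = g*(g - 5)*(g - 4)*(g + 1)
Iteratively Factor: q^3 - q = (q + 1)*(q^2 - q) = (q - 1)*(q + 1)*(q)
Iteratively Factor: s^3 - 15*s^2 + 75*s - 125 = (s - 5)*(s^2 - 10*s + 25) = (s - 5)^2*(s - 5)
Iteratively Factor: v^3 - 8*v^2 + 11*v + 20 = (v - 4)*(v^2 - 4*v - 5) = (v - 5)*(v - 4)*(v + 1)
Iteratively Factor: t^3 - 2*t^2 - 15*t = (t)*(t^2 - 2*t - 15) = t*(t + 3)*(t - 5)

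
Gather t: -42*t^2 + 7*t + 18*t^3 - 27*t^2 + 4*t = 18*t^3 - 69*t^2 + 11*t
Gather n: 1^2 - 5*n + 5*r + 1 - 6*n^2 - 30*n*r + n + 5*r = -6*n^2 + n*(-30*r - 4) + 10*r + 2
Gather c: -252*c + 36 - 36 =-252*c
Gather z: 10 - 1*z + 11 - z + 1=22 - 2*z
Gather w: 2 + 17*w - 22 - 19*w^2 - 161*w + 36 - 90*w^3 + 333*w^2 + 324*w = -90*w^3 + 314*w^2 + 180*w + 16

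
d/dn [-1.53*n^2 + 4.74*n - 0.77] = 4.74 - 3.06*n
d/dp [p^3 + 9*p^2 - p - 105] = 3*p^2 + 18*p - 1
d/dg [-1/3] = 0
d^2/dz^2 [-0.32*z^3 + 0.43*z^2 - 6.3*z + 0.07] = 0.86 - 1.92*z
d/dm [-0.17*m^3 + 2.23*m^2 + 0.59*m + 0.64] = -0.51*m^2 + 4.46*m + 0.59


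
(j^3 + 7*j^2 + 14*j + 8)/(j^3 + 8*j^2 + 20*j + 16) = (j + 1)/(j + 2)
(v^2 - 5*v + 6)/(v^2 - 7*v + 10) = (v - 3)/(v - 5)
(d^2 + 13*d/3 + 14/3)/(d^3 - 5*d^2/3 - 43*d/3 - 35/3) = (d + 2)/(d^2 - 4*d - 5)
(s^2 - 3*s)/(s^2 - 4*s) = (s - 3)/(s - 4)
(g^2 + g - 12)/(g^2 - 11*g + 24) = (g + 4)/(g - 8)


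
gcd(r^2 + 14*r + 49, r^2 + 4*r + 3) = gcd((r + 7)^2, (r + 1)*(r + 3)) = 1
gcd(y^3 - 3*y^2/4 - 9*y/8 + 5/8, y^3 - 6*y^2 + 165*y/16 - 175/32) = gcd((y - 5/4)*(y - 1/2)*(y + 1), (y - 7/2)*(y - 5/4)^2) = y - 5/4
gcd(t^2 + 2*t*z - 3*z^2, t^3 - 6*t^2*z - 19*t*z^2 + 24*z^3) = -t^2 - 2*t*z + 3*z^2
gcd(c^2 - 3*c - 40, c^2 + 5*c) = c + 5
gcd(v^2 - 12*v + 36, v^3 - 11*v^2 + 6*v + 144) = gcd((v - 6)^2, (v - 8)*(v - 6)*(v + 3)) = v - 6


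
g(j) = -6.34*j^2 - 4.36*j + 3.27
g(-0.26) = 3.98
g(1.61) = -20.18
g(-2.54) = -26.56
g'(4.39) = -60.03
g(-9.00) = -471.03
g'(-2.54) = 27.85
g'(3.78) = -52.29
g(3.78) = -103.80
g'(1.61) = -24.77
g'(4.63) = -63.07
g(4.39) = -138.06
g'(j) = -12.68*j - 4.36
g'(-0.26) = -1.06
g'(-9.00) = 109.76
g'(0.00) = -4.36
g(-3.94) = -77.97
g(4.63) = -152.83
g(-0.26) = 3.98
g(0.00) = 3.27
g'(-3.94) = 45.60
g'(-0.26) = -1.06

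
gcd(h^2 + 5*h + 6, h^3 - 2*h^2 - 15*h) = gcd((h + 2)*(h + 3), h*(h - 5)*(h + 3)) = h + 3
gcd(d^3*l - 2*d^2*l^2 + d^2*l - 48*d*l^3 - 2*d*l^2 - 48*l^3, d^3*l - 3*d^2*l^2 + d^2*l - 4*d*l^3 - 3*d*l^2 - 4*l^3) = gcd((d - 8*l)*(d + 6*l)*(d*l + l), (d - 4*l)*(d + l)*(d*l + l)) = d*l + l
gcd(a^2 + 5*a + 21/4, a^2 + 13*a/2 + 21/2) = a + 7/2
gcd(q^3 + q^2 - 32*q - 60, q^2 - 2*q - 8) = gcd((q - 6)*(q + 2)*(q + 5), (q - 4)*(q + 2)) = q + 2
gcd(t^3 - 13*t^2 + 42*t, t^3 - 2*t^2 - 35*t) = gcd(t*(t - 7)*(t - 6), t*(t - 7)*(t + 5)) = t^2 - 7*t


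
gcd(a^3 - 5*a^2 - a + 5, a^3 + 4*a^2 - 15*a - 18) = a + 1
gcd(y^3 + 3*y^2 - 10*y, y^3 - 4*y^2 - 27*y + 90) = y + 5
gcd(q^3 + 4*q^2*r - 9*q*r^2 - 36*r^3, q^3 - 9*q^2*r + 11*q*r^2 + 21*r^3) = q - 3*r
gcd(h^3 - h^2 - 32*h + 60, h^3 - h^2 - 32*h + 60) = h^3 - h^2 - 32*h + 60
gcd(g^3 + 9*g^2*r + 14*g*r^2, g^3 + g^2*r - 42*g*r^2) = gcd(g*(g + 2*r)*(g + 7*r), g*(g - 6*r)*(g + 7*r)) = g^2 + 7*g*r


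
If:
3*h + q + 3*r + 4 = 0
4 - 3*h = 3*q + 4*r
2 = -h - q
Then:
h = -19/4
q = 11/4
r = 5/2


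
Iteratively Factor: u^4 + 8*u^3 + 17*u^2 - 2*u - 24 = (u + 4)*(u^3 + 4*u^2 + u - 6) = (u + 3)*(u + 4)*(u^2 + u - 2) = (u + 2)*(u + 3)*(u + 4)*(u - 1)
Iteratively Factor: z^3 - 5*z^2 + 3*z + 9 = (z + 1)*(z^2 - 6*z + 9) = (z - 3)*(z + 1)*(z - 3)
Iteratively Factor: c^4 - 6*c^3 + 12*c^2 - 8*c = (c)*(c^3 - 6*c^2 + 12*c - 8) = c*(c - 2)*(c^2 - 4*c + 4) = c*(c - 2)^2*(c - 2)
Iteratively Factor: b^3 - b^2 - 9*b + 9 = (b - 1)*(b^2 - 9) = (b - 1)*(b + 3)*(b - 3)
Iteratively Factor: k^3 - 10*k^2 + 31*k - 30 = (k - 3)*(k^2 - 7*k + 10) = (k - 3)*(k - 2)*(k - 5)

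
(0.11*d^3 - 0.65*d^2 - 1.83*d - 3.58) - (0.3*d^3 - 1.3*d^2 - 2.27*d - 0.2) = -0.19*d^3 + 0.65*d^2 + 0.44*d - 3.38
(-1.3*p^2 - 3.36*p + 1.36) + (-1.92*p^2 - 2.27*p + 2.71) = -3.22*p^2 - 5.63*p + 4.07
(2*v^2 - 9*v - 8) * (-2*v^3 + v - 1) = -4*v^5 + 18*v^4 + 18*v^3 - 11*v^2 + v + 8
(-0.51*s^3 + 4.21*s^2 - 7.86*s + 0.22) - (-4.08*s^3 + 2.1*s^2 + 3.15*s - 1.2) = 3.57*s^3 + 2.11*s^2 - 11.01*s + 1.42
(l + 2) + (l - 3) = 2*l - 1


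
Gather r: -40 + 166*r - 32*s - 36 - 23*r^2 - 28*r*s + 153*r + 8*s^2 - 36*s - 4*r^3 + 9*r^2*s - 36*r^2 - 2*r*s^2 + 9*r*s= -4*r^3 + r^2*(9*s - 59) + r*(-2*s^2 - 19*s + 319) + 8*s^2 - 68*s - 76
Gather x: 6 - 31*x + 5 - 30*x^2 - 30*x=-30*x^2 - 61*x + 11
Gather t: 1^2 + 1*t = t + 1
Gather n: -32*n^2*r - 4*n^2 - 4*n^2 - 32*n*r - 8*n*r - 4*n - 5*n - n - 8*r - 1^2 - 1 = n^2*(-32*r - 8) + n*(-40*r - 10) - 8*r - 2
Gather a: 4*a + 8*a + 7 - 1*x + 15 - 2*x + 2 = 12*a - 3*x + 24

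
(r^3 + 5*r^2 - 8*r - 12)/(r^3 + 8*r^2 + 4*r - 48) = (r + 1)/(r + 4)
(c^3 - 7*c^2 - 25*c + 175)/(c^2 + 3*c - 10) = (c^2 - 12*c + 35)/(c - 2)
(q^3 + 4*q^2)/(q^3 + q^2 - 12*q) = q/(q - 3)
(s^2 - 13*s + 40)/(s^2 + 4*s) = (s^2 - 13*s + 40)/(s*(s + 4))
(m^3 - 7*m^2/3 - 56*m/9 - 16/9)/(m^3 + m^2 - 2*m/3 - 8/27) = 3*(m - 4)/(3*m - 2)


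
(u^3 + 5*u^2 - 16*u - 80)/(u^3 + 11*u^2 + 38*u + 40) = (u - 4)/(u + 2)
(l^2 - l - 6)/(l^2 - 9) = (l + 2)/(l + 3)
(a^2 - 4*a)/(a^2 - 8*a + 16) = a/(a - 4)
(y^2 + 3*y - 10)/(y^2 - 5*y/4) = 4*(y^2 + 3*y - 10)/(y*(4*y - 5))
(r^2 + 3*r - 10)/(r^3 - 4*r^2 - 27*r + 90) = (r - 2)/(r^2 - 9*r + 18)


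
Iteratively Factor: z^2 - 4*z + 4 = (z - 2)*(z - 2)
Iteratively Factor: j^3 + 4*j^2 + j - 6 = (j - 1)*(j^2 + 5*j + 6) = (j - 1)*(j + 3)*(j + 2)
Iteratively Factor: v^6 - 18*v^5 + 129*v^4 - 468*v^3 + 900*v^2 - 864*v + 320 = (v - 2)*(v^5 - 16*v^4 + 97*v^3 - 274*v^2 + 352*v - 160) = (v - 5)*(v - 2)*(v^4 - 11*v^3 + 42*v^2 - 64*v + 32) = (v - 5)*(v - 4)*(v - 2)*(v^3 - 7*v^2 + 14*v - 8) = (v - 5)*(v - 4)*(v - 2)*(v - 1)*(v^2 - 6*v + 8) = (v - 5)*(v - 4)^2*(v - 2)*(v - 1)*(v - 2)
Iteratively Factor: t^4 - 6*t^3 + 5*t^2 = (t)*(t^3 - 6*t^2 + 5*t) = t^2*(t^2 - 6*t + 5) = t^2*(t - 1)*(t - 5)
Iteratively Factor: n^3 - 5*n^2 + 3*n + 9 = (n - 3)*(n^2 - 2*n - 3) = (n - 3)^2*(n + 1)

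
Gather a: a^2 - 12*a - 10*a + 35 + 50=a^2 - 22*a + 85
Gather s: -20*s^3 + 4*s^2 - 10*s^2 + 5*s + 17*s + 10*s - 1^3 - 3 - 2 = -20*s^3 - 6*s^2 + 32*s - 6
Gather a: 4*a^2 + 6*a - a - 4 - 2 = 4*a^2 + 5*a - 6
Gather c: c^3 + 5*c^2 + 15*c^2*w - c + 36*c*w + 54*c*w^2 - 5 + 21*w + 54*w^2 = c^3 + c^2*(15*w + 5) + c*(54*w^2 + 36*w - 1) + 54*w^2 + 21*w - 5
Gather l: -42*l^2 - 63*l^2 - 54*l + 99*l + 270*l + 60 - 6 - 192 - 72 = -105*l^2 + 315*l - 210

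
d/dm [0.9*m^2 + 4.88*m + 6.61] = 1.8*m + 4.88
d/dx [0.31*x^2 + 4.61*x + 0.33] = 0.62*x + 4.61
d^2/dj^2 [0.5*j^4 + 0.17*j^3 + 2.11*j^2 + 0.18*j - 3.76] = 6.0*j^2 + 1.02*j + 4.22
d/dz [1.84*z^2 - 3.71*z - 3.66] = 3.68*z - 3.71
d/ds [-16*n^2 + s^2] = 2*s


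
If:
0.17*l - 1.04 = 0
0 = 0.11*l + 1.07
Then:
No Solution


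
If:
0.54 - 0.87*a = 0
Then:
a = 0.62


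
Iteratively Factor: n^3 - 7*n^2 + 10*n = (n - 2)*(n^2 - 5*n) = (n - 5)*(n - 2)*(n)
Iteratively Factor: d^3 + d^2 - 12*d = (d + 4)*(d^2 - 3*d) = (d - 3)*(d + 4)*(d)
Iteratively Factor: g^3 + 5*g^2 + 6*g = (g)*(g^2 + 5*g + 6) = g*(g + 3)*(g + 2)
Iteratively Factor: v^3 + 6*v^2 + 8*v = (v + 2)*(v^2 + 4*v) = v*(v + 2)*(v + 4)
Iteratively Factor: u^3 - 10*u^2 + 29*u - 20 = (u - 1)*(u^2 - 9*u + 20) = (u - 4)*(u - 1)*(u - 5)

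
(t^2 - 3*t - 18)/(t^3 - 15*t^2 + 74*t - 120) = (t + 3)/(t^2 - 9*t + 20)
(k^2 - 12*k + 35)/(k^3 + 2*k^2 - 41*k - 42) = (k^2 - 12*k + 35)/(k^3 + 2*k^2 - 41*k - 42)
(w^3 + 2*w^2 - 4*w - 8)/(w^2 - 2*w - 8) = (w^2 - 4)/(w - 4)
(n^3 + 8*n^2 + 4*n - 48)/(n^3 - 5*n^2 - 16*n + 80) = (n^2 + 4*n - 12)/(n^2 - 9*n + 20)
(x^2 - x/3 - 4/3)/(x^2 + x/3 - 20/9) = 3*(x + 1)/(3*x + 5)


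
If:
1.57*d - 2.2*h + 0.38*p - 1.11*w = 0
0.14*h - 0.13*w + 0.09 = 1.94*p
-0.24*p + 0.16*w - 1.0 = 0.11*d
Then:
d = 1.51110422557032*w - 8.25423137999148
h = 0.569355900693288*w - 5.95675665207793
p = -0.0259227700530617*w - 0.383477284170572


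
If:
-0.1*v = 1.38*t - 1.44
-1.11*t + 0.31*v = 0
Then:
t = 0.83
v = 2.97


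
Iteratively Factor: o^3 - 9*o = (o + 3)*(o^2 - 3*o) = (o - 3)*(o + 3)*(o)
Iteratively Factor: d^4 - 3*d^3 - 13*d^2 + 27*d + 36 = (d + 1)*(d^3 - 4*d^2 - 9*d + 36) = (d - 3)*(d + 1)*(d^2 - d - 12) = (d - 4)*(d - 3)*(d + 1)*(d + 3)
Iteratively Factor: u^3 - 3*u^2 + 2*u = (u - 2)*(u^2 - u) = (u - 2)*(u - 1)*(u)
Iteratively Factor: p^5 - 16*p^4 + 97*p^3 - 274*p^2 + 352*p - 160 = (p - 5)*(p^4 - 11*p^3 + 42*p^2 - 64*p + 32) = (p - 5)*(p - 2)*(p^3 - 9*p^2 + 24*p - 16) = (p - 5)*(p - 4)*(p - 2)*(p^2 - 5*p + 4) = (p - 5)*(p - 4)*(p - 2)*(p - 1)*(p - 4)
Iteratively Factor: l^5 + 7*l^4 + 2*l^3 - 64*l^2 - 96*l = (l + 4)*(l^4 + 3*l^3 - 10*l^2 - 24*l) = (l - 3)*(l + 4)*(l^3 + 6*l^2 + 8*l) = l*(l - 3)*(l + 4)*(l^2 + 6*l + 8) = l*(l - 3)*(l + 2)*(l + 4)*(l + 4)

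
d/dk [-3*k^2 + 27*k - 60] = 27 - 6*k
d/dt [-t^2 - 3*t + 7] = -2*t - 3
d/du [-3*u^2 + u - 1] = 1 - 6*u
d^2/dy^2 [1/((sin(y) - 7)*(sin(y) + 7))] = 2*(-2*sin(y)^4 - 95*sin(y)^2 + 49)/((sin(y) - 7)^3*(sin(y) + 7)^3)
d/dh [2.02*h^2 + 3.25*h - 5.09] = 4.04*h + 3.25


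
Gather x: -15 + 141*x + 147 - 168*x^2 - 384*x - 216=-168*x^2 - 243*x - 84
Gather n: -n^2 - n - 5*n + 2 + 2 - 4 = -n^2 - 6*n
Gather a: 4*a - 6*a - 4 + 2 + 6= 4 - 2*a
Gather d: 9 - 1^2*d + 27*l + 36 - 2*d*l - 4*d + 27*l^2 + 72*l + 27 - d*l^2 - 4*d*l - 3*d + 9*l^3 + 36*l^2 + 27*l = d*(-l^2 - 6*l - 8) + 9*l^3 + 63*l^2 + 126*l + 72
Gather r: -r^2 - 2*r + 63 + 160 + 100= -r^2 - 2*r + 323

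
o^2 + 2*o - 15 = (o - 3)*(o + 5)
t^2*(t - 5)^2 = t^4 - 10*t^3 + 25*t^2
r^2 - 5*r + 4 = (r - 4)*(r - 1)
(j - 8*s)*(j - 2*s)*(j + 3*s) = j^3 - 7*j^2*s - 14*j*s^2 + 48*s^3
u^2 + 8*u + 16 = (u + 4)^2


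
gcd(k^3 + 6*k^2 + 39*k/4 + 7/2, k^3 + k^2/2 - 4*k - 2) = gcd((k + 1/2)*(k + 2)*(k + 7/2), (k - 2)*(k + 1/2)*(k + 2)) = k^2 + 5*k/2 + 1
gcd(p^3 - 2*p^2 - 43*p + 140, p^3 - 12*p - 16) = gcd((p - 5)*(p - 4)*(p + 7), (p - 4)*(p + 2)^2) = p - 4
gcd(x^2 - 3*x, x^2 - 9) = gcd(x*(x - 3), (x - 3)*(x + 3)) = x - 3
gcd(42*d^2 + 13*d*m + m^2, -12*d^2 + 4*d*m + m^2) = 6*d + m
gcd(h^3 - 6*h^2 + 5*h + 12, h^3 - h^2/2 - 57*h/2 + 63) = h - 3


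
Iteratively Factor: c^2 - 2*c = (c)*(c - 2)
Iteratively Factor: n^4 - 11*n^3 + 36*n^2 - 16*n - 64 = (n - 4)*(n^3 - 7*n^2 + 8*n + 16) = (n - 4)^2*(n^2 - 3*n - 4) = (n - 4)^2*(n + 1)*(n - 4)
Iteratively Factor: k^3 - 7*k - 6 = (k - 3)*(k^2 + 3*k + 2) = (k - 3)*(k + 1)*(k + 2)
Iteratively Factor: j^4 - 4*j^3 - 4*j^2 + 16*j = (j)*(j^3 - 4*j^2 - 4*j + 16) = j*(j - 4)*(j^2 - 4) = j*(j - 4)*(j - 2)*(j + 2)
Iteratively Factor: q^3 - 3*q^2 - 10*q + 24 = (q + 3)*(q^2 - 6*q + 8) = (q - 2)*(q + 3)*(q - 4)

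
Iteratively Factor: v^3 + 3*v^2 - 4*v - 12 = (v - 2)*(v^2 + 5*v + 6) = (v - 2)*(v + 2)*(v + 3)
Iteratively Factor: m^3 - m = (m - 1)*(m^2 + m) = m*(m - 1)*(m + 1)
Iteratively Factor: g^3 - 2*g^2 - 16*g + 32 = (g - 2)*(g^2 - 16) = (g - 2)*(g + 4)*(g - 4)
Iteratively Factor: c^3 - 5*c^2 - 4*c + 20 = (c - 2)*(c^2 - 3*c - 10) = (c - 5)*(c - 2)*(c + 2)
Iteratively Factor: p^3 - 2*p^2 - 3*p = (p)*(p^2 - 2*p - 3) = p*(p - 3)*(p + 1)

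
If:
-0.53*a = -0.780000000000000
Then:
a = 1.47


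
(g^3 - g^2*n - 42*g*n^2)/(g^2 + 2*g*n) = (g^2 - g*n - 42*n^2)/(g + 2*n)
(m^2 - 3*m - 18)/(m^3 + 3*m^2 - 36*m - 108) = 1/(m + 6)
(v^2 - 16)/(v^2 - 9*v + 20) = (v + 4)/(v - 5)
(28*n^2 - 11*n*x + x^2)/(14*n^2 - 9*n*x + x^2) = (-4*n + x)/(-2*n + x)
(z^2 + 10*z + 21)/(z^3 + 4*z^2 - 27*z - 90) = (z + 7)/(z^2 + z - 30)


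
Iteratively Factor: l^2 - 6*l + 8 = (l - 4)*(l - 2)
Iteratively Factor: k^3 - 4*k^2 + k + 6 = (k - 2)*(k^2 - 2*k - 3) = (k - 3)*(k - 2)*(k + 1)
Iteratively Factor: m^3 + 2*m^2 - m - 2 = (m + 1)*(m^2 + m - 2) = (m + 1)*(m + 2)*(m - 1)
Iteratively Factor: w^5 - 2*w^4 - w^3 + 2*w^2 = (w)*(w^4 - 2*w^3 - w^2 + 2*w) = w^2*(w^3 - 2*w^2 - w + 2) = w^2*(w - 2)*(w^2 - 1) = w^2*(w - 2)*(w + 1)*(w - 1)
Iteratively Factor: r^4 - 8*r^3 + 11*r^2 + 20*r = (r + 1)*(r^3 - 9*r^2 + 20*r) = (r - 5)*(r + 1)*(r^2 - 4*r) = (r - 5)*(r - 4)*(r + 1)*(r)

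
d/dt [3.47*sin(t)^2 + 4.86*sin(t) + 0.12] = (6.94*sin(t) + 4.86)*cos(t)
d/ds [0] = 0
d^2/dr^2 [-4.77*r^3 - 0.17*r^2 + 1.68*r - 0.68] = -28.62*r - 0.34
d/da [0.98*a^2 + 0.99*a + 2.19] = 1.96*a + 0.99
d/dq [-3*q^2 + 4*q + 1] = 4 - 6*q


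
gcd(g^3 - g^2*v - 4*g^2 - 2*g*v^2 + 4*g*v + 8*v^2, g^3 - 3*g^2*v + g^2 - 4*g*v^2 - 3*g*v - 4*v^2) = g + v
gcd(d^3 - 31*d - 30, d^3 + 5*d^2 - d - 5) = d^2 + 6*d + 5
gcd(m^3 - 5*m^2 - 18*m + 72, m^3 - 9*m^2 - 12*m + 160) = m + 4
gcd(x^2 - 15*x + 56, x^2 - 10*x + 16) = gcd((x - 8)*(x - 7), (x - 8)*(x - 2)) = x - 8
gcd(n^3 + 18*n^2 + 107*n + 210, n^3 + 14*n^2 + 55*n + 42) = n^2 + 13*n + 42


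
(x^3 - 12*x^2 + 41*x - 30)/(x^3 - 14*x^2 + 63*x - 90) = (x - 1)/(x - 3)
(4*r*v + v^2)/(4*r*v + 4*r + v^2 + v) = v/(v + 1)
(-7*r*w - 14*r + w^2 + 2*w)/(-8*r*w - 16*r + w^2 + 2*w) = (7*r - w)/(8*r - w)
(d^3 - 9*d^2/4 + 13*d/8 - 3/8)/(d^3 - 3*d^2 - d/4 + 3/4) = (4*d^2 - 7*d + 3)/(2*(2*d^2 - 5*d - 3))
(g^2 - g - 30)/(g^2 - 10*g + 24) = (g + 5)/(g - 4)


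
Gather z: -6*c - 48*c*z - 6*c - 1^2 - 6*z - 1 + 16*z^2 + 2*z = -12*c + 16*z^2 + z*(-48*c - 4) - 2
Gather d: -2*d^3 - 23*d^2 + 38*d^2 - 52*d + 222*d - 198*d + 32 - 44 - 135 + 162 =-2*d^3 + 15*d^2 - 28*d + 15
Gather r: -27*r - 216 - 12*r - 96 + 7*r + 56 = -32*r - 256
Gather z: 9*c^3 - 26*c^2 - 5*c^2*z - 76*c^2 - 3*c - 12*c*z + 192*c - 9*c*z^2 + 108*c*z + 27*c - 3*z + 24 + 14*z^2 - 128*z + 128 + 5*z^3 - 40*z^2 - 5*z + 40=9*c^3 - 102*c^2 + 216*c + 5*z^3 + z^2*(-9*c - 26) + z*(-5*c^2 + 96*c - 136) + 192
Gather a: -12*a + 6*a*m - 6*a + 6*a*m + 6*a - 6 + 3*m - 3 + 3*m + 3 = a*(12*m - 12) + 6*m - 6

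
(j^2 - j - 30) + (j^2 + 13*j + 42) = 2*j^2 + 12*j + 12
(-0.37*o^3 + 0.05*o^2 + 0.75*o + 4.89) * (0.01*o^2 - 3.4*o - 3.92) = -0.0037*o^5 + 1.2585*o^4 + 1.2879*o^3 - 2.6971*o^2 - 19.566*o - 19.1688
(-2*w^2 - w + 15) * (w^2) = -2*w^4 - w^3 + 15*w^2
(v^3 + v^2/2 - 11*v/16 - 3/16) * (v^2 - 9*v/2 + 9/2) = v^5 - 4*v^4 + 25*v^3/16 + 165*v^2/32 - 9*v/4 - 27/32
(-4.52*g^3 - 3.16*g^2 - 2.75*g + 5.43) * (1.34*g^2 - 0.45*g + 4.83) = -6.0568*g^5 - 2.2004*g^4 - 24.0946*g^3 - 6.7491*g^2 - 15.726*g + 26.2269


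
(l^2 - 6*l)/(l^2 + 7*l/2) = 2*(l - 6)/(2*l + 7)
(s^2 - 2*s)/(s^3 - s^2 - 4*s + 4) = s/(s^2 + s - 2)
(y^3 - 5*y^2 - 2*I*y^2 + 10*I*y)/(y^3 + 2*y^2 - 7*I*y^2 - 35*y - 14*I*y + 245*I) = y*(y - 2*I)/(y^2 + 7*y*(1 - I) - 49*I)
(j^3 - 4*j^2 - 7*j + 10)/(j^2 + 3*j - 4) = (j^2 - 3*j - 10)/(j + 4)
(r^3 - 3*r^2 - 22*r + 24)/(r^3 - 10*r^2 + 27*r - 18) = (r + 4)/(r - 3)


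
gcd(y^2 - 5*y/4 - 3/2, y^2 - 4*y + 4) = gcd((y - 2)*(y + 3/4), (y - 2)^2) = y - 2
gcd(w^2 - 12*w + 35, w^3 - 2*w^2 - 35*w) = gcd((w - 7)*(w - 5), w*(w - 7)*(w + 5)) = w - 7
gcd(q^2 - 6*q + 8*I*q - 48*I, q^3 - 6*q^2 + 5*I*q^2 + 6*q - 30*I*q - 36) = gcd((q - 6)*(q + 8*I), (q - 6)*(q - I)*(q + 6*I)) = q - 6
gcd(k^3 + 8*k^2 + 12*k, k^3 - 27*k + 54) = k + 6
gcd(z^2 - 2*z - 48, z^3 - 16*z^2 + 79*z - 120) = z - 8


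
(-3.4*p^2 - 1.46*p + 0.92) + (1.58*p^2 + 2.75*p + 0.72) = -1.82*p^2 + 1.29*p + 1.64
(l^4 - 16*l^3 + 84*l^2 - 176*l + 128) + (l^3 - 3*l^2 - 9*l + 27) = l^4 - 15*l^3 + 81*l^2 - 185*l + 155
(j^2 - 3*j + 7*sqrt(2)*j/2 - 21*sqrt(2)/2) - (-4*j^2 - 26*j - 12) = 5*j^2 + 7*sqrt(2)*j/2 + 23*j - 21*sqrt(2)/2 + 12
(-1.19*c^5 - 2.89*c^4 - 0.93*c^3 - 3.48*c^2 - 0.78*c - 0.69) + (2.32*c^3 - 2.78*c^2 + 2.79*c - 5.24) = -1.19*c^5 - 2.89*c^4 + 1.39*c^3 - 6.26*c^2 + 2.01*c - 5.93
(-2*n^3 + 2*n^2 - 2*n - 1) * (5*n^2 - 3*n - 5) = -10*n^5 + 16*n^4 - 6*n^3 - 9*n^2 + 13*n + 5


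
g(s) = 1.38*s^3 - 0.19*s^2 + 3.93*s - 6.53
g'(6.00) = 150.69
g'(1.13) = 8.79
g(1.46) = 3.10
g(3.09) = 44.51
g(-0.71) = -9.91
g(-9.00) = -1063.31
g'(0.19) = 4.01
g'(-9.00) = 342.69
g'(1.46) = 12.20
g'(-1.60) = 15.14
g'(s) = 4.14*s^2 - 0.38*s + 3.93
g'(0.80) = 6.28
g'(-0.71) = 6.29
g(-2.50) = -39.10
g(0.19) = -5.78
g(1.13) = -0.34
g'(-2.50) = 30.76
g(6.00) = 308.29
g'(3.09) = 42.28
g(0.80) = -2.80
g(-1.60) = -18.96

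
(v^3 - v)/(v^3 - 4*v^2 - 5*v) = (v - 1)/(v - 5)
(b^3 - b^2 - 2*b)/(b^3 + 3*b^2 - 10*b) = (b + 1)/(b + 5)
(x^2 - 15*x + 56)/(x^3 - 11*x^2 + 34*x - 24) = (x^2 - 15*x + 56)/(x^3 - 11*x^2 + 34*x - 24)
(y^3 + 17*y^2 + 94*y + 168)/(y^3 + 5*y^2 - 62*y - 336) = (y + 4)/(y - 8)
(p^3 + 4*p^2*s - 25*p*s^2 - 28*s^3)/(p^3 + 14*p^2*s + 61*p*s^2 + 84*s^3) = (p^2 - 3*p*s - 4*s^2)/(p^2 + 7*p*s + 12*s^2)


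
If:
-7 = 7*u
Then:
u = -1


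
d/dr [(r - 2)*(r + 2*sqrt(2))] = 2*r - 2 + 2*sqrt(2)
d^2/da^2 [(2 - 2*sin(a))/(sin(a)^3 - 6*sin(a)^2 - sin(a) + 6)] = 2*(4*sin(a)^3 - 19*sin(a)^2 + 62*sin(a) - 62)/((sin(a) - 6)^3*(sin(a) + 1)^2)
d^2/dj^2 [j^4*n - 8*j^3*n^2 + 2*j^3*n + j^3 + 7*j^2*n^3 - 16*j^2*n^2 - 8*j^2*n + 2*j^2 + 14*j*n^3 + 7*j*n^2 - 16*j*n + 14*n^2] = 12*j^2*n - 48*j*n^2 + 12*j*n + 6*j + 14*n^3 - 32*n^2 - 16*n + 4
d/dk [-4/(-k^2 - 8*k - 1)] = 8*(-k - 4)/(k^2 + 8*k + 1)^2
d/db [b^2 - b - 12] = 2*b - 1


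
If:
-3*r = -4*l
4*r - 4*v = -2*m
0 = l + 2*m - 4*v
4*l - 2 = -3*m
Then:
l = 0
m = 2/3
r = 0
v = 1/3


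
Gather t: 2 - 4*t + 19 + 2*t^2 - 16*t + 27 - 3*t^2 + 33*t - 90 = -t^2 + 13*t - 42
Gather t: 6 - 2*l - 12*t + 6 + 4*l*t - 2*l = -4*l + t*(4*l - 12) + 12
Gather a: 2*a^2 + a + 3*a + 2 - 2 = 2*a^2 + 4*a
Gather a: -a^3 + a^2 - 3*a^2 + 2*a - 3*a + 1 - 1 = -a^3 - 2*a^2 - a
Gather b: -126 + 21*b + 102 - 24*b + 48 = 24 - 3*b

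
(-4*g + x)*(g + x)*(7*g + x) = -28*g^3 - 25*g^2*x + 4*g*x^2 + x^3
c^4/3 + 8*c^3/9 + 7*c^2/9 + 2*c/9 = c*(c/3 + 1/3)*(c + 2/3)*(c + 1)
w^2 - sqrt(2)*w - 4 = (w - 2*sqrt(2))*(w + sqrt(2))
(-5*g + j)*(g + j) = -5*g^2 - 4*g*j + j^2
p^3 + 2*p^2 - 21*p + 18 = (p - 3)*(p - 1)*(p + 6)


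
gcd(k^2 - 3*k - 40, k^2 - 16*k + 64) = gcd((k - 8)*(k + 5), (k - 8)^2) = k - 8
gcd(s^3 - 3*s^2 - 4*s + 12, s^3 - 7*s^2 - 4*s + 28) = s^2 - 4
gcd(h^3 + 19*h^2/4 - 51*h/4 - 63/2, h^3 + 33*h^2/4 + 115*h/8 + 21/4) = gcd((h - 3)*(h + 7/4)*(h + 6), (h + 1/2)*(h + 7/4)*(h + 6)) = h^2 + 31*h/4 + 21/2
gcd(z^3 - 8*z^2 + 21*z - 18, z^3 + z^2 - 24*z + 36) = z^2 - 5*z + 6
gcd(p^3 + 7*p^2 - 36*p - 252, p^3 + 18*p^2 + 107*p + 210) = p^2 + 13*p + 42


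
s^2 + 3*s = s*(s + 3)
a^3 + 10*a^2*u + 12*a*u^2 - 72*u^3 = (a - 2*u)*(a + 6*u)^2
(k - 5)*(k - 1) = k^2 - 6*k + 5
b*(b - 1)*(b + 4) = b^3 + 3*b^2 - 4*b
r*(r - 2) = r^2 - 2*r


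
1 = 1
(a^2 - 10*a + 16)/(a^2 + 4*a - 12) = (a - 8)/(a + 6)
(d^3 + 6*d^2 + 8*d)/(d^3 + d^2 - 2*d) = (d + 4)/(d - 1)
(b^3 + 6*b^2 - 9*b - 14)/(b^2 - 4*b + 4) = (b^2 + 8*b + 7)/(b - 2)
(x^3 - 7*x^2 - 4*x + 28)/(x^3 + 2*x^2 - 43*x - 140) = (x^2 - 4)/(x^2 + 9*x + 20)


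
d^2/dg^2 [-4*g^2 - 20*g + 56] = -8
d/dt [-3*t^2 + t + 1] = 1 - 6*t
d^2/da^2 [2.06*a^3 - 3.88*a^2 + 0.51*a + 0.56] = 12.36*a - 7.76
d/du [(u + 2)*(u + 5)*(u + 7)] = 3*u^2 + 28*u + 59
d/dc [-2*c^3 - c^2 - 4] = 2*c*(-3*c - 1)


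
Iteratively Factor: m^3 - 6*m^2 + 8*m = (m - 4)*(m^2 - 2*m) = (m - 4)*(m - 2)*(m)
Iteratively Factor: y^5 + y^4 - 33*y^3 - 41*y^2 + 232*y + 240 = (y + 4)*(y^4 - 3*y^3 - 21*y^2 + 43*y + 60) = (y - 5)*(y + 4)*(y^3 + 2*y^2 - 11*y - 12) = (y - 5)*(y + 1)*(y + 4)*(y^2 + y - 12) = (y - 5)*(y + 1)*(y + 4)^2*(y - 3)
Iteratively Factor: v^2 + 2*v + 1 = (v + 1)*(v + 1)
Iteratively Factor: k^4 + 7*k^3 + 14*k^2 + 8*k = (k + 1)*(k^3 + 6*k^2 + 8*k) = (k + 1)*(k + 2)*(k^2 + 4*k) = (k + 1)*(k + 2)*(k + 4)*(k)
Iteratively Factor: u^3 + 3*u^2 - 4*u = (u)*(u^2 + 3*u - 4) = u*(u + 4)*(u - 1)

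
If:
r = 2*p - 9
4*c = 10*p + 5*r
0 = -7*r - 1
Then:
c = 305/28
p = 31/7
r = -1/7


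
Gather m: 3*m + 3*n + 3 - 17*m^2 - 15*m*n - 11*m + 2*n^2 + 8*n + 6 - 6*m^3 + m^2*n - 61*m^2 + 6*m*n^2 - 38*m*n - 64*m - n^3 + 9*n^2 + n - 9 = -6*m^3 + m^2*(n - 78) + m*(6*n^2 - 53*n - 72) - n^3 + 11*n^2 + 12*n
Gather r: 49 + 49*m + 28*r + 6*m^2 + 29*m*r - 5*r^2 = 6*m^2 + 49*m - 5*r^2 + r*(29*m + 28) + 49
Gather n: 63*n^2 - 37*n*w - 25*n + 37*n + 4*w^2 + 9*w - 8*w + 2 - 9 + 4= 63*n^2 + n*(12 - 37*w) + 4*w^2 + w - 3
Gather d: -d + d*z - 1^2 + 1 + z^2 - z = d*(z - 1) + z^2 - z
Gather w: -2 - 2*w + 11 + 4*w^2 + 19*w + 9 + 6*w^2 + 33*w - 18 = 10*w^2 + 50*w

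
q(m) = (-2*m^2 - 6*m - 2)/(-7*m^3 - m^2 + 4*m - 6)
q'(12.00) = 0.00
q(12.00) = 0.03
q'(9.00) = -0.00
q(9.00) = 0.04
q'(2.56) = -0.16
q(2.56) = 0.25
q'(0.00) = 1.22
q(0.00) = 0.33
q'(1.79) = -0.41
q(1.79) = 0.45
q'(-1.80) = 0.29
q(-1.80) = 0.10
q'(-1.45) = 1.65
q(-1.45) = 0.34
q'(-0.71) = 0.60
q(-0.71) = -0.18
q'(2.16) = -0.25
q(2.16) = 0.33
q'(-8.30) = -0.00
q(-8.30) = -0.02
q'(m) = (-4*m - 6)/(-7*m^3 - m^2 + 4*m - 6) + (-2*m^2 - 6*m - 2)*(21*m^2 + 2*m - 4)/(-7*m^3 - m^2 + 4*m - 6)^2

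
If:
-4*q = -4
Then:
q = 1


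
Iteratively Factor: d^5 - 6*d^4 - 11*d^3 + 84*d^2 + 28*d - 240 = (d - 2)*(d^4 - 4*d^3 - 19*d^2 + 46*d + 120) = (d - 4)*(d - 2)*(d^3 - 19*d - 30) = (d - 4)*(d - 2)*(d + 2)*(d^2 - 2*d - 15) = (d - 5)*(d - 4)*(d - 2)*(d + 2)*(d + 3)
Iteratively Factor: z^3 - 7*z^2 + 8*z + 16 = (z - 4)*(z^2 - 3*z - 4) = (z - 4)*(z + 1)*(z - 4)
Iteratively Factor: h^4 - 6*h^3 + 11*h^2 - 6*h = (h - 1)*(h^3 - 5*h^2 + 6*h) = h*(h - 1)*(h^2 - 5*h + 6) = h*(h - 3)*(h - 1)*(h - 2)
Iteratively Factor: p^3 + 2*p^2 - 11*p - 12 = (p + 4)*(p^2 - 2*p - 3) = (p + 1)*(p + 4)*(p - 3)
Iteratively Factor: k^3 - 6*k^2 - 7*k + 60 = (k + 3)*(k^2 - 9*k + 20) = (k - 4)*(k + 3)*(k - 5)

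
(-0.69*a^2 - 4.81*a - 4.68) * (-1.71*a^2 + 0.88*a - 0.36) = 1.1799*a^4 + 7.6179*a^3 + 4.0184*a^2 - 2.3868*a + 1.6848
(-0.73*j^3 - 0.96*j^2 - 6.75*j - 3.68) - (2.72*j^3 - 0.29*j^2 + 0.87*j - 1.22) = -3.45*j^3 - 0.67*j^2 - 7.62*j - 2.46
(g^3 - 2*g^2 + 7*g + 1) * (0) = 0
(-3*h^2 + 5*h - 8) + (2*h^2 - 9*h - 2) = -h^2 - 4*h - 10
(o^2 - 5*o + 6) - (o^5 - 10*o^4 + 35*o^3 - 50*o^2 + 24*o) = -o^5 + 10*o^4 - 35*o^3 + 51*o^2 - 29*o + 6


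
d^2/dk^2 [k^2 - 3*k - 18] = 2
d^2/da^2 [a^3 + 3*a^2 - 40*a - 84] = 6*a + 6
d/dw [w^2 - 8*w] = 2*w - 8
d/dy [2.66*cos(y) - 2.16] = -2.66*sin(y)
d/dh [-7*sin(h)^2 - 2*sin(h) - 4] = -2*(7*sin(h) + 1)*cos(h)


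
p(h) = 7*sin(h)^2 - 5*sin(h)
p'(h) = 14*sin(h)*cos(h) - 5*cos(h)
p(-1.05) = 9.60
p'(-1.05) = -8.53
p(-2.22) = 8.42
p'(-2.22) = 9.76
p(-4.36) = 1.47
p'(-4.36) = -2.81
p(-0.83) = 7.50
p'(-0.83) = -10.35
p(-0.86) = 7.81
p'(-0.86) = -10.18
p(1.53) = 1.99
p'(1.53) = 0.37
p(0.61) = -0.57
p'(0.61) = 2.48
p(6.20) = 0.46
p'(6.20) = -6.14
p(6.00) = 1.94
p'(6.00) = -8.56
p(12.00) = 4.70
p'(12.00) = -10.56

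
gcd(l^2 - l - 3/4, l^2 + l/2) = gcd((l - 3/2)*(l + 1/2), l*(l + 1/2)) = l + 1/2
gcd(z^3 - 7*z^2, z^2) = z^2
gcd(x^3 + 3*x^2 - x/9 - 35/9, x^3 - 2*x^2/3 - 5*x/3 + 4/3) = x - 1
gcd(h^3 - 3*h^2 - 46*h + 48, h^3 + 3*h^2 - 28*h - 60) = h + 6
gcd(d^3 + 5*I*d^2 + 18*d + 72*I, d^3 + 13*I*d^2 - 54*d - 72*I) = d^2 + 9*I*d - 18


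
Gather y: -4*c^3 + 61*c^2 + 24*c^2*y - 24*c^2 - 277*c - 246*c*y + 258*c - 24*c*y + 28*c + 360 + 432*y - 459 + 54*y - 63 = -4*c^3 + 37*c^2 + 9*c + y*(24*c^2 - 270*c + 486) - 162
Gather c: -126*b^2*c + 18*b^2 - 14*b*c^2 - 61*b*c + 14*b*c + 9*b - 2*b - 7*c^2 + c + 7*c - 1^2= 18*b^2 + 7*b + c^2*(-14*b - 7) + c*(-126*b^2 - 47*b + 8) - 1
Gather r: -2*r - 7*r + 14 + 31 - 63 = -9*r - 18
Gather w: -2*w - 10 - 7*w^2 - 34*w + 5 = -7*w^2 - 36*w - 5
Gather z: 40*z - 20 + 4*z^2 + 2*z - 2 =4*z^2 + 42*z - 22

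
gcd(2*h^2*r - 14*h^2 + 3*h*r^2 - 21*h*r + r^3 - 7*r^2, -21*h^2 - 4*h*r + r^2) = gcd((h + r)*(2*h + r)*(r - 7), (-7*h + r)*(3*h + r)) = 1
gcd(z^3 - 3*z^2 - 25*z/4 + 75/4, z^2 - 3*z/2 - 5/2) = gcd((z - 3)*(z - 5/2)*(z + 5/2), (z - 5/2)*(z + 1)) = z - 5/2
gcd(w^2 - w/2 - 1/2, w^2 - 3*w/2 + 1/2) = w - 1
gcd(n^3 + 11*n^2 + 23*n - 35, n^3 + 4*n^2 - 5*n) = n^2 + 4*n - 5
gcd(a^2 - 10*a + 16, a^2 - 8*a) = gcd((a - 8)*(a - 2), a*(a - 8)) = a - 8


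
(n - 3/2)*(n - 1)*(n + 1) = n^3 - 3*n^2/2 - n + 3/2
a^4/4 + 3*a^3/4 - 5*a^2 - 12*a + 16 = (a/4 + 1)*(a - 4)*(a - 1)*(a + 4)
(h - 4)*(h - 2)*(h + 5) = h^3 - h^2 - 22*h + 40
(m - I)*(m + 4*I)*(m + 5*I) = m^3 + 8*I*m^2 - 11*m + 20*I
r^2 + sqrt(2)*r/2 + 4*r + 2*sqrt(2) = (r + 4)*(r + sqrt(2)/2)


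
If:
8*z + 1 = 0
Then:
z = -1/8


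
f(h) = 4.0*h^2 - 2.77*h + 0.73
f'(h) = 8.0*h - 2.77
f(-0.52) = 3.25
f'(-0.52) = -6.93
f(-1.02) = 7.72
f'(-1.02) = -10.93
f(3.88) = 50.20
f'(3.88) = 28.27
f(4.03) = 54.53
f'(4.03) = 29.47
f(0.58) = 0.47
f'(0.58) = 1.87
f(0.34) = 0.25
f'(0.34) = -0.05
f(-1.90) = 20.43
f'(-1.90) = -17.97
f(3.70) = 45.24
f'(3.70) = 26.83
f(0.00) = 0.73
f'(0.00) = -2.77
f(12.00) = 543.49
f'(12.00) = 93.23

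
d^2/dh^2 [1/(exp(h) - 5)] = (exp(h) + 5)*exp(h)/(exp(h) - 5)^3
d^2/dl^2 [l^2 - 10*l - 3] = 2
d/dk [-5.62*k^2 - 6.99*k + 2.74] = -11.24*k - 6.99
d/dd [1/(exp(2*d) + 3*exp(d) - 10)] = (-2*exp(d) - 3)*exp(d)/(exp(2*d) + 3*exp(d) - 10)^2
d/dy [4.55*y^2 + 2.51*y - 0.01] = 9.1*y + 2.51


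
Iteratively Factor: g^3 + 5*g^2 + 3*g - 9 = (g + 3)*(g^2 + 2*g - 3) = (g + 3)^2*(g - 1)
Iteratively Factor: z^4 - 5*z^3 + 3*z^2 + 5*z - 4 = (z - 4)*(z^3 - z^2 - z + 1) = (z - 4)*(z - 1)*(z^2 - 1) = (z - 4)*(z - 1)*(z + 1)*(z - 1)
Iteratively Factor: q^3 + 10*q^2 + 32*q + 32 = (q + 4)*(q^2 + 6*q + 8) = (q + 2)*(q + 4)*(q + 4)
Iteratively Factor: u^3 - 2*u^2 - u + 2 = (u - 1)*(u^2 - u - 2) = (u - 1)*(u + 1)*(u - 2)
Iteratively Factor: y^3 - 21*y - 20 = (y + 4)*(y^2 - 4*y - 5) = (y + 1)*(y + 4)*(y - 5)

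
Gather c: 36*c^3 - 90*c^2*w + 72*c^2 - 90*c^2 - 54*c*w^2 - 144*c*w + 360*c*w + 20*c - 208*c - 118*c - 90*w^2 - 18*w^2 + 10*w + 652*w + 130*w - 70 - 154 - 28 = 36*c^3 + c^2*(-90*w - 18) + c*(-54*w^2 + 216*w - 306) - 108*w^2 + 792*w - 252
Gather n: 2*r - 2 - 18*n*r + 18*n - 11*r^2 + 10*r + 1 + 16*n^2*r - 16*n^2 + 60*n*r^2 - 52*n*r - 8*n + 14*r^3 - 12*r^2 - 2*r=n^2*(16*r - 16) + n*(60*r^2 - 70*r + 10) + 14*r^3 - 23*r^2 + 10*r - 1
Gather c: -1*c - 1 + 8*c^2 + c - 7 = 8*c^2 - 8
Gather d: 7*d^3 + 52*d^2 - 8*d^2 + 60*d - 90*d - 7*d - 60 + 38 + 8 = 7*d^3 + 44*d^2 - 37*d - 14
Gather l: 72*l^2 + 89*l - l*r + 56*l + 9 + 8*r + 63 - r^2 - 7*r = 72*l^2 + l*(145 - r) - r^2 + r + 72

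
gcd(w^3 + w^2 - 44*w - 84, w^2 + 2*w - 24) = w + 6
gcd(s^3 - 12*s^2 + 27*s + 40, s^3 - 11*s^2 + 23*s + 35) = s^2 - 4*s - 5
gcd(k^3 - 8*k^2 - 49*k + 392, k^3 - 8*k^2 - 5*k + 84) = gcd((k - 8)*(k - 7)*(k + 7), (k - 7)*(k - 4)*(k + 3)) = k - 7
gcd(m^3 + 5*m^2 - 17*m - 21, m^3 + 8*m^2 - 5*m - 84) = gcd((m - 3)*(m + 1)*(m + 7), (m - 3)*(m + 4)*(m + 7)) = m^2 + 4*m - 21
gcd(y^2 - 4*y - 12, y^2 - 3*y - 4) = 1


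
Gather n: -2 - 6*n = -6*n - 2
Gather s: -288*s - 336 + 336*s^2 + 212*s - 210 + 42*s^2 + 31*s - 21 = 378*s^2 - 45*s - 567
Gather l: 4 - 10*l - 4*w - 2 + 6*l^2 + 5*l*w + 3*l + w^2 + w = 6*l^2 + l*(5*w - 7) + w^2 - 3*w + 2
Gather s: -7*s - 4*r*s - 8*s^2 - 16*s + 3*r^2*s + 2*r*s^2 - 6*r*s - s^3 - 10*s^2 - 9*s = -s^3 + s^2*(2*r - 18) + s*(3*r^2 - 10*r - 32)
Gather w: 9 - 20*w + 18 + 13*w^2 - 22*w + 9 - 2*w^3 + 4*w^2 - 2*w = -2*w^3 + 17*w^2 - 44*w + 36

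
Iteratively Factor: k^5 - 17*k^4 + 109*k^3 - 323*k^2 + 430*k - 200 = (k - 5)*(k^4 - 12*k^3 + 49*k^2 - 78*k + 40) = (k - 5)*(k - 1)*(k^3 - 11*k^2 + 38*k - 40) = (k - 5)*(k - 4)*(k - 1)*(k^2 - 7*k + 10) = (k - 5)^2*(k - 4)*(k - 1)*(k - 2)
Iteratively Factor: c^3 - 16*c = (c)*(c^2 - 16) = c*(c + 4)*(c - 4)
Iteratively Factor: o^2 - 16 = (o - 4)*(o + 4)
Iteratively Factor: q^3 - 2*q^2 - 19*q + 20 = (q - 1)*(q^2 - q - 20) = (q - 5)*(q - 1)*(q + 4)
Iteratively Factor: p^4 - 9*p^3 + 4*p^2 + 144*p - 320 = (p - 4)*(p^3 - 5*p^2 - 16*p + 80) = (p - 5)*(p - 4)*(p^2 - 16) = (p - 5)*(p - 4)*(p + 4)*(p - 4)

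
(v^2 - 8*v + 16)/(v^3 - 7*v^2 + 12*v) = (v - 4)/(v*(v - 3))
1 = 1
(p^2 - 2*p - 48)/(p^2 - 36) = (p - 8)/(p - 6)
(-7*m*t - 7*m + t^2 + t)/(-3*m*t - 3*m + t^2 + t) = (-7*m + t)/(-3*m + t)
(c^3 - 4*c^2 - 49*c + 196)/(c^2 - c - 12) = (c^2 - 49)/(c + 3)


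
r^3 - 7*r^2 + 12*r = r*(r - 4)*(r - 3)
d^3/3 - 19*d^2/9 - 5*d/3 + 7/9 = (d/3 + 1/3)*(d - 7)*(d - 1/3)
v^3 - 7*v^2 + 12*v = v*(v - 4)*(v - 3)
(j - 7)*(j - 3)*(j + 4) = j^3 - 6*j^2 - 19*j + 84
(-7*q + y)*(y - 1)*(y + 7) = -7*q*y^2 - 42*q*y + 49*q + y^3 + 6*y^2 - 7*y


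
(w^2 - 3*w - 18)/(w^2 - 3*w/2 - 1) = 2*(-w^2 + 3*w + 18)/(-2*w^2 + 3*w + 2)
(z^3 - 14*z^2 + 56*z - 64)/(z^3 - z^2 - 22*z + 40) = (z - 8)/(z + 5)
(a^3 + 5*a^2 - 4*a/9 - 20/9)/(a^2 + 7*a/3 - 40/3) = (9*a^2 - 4)/(3*(3*a - 8))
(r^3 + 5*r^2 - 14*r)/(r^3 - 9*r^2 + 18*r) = (r^2 + 5*r - 14)/(r^2 - 9*r + 18)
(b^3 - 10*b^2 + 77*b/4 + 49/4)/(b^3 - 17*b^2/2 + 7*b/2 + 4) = (2*b^2 - 21*b + 49)/(2*(b^2 - 9*b + 8))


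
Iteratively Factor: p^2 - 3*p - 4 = (p + 1)*(p - 4)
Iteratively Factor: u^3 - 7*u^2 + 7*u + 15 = (u - 5)*(u^2 - 2*u - 3) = (u - 5)*(u - 3)*(u + 1)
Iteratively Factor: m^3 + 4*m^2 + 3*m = (m)*(m^2 + 4*m + 3) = m*(m + 3)*(m + 1)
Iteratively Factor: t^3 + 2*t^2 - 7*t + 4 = (t - 1)*(t^2 + 3*t - 4) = (t - 1)*(t + 4)*(t - 1)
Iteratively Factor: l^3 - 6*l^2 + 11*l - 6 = (l - 2)*(l^2 - 4*l + 3) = (l - 2)*(l - 1)*(l - 3)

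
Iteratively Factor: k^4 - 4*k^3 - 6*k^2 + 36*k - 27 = (k - 1)*(k^3 - 3*k^2 - 9*k + 27) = (k - 1)*(k + 3)*(k^2 - 6*k + 9) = (k - 3)*(k - 1)*(k + 3)*(k - 3)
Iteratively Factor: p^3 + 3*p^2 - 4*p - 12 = (p - 2)*(p^2 + 5*p + 6) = (p - 2)*(p + 2)*(p + 3)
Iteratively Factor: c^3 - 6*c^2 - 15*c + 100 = (c + 4)*(c^2 - 10*c + 25) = (c - 5)*(c + 4)*(c - 5)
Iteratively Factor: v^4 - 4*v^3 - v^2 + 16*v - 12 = (v - 2)*(v^3 - 2*v^2 - 5*v + 6) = (v - 3)*(v - 2)*(v^2 + v - 2) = (v - 3)*(v - 2)*(v + 2)*(v - 1)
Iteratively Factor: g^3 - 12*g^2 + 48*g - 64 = (g - 4)*(g^2 - 8*g + 16) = (g - 4)^2*(g - 4)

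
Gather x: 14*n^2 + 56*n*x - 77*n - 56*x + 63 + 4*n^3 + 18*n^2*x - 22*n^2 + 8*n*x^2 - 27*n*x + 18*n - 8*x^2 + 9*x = 4*n^3 - 8*n^2 - 59*n + x^2*(8*n - 8) + x*(18*n^2 + 29*n - 47) + 63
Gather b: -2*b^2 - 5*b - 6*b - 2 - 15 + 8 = -2*b^2 - 11*b - 9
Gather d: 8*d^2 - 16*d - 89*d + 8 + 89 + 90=8*d^2 - 105*d + 187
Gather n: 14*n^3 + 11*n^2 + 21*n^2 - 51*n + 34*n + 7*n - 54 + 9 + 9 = 14*n^3 + 32*n^2 - 10*n - 36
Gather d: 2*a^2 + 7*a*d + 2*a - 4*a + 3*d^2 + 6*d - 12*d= 2*a^2 - 2*a + 3*d^2 + d*(7*a - 6)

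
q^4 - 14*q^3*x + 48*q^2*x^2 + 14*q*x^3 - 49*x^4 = (q - 7*x)^2*(q - x)*(q + x)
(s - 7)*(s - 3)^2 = s^3 - 13*s^2 + 51*s - 63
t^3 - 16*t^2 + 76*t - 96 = (t - 8)*(t - 6)*(t - 2)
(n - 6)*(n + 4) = n^2 - 2*n - 24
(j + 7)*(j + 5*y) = j^2 + 5*j*y + 7*j + 35*y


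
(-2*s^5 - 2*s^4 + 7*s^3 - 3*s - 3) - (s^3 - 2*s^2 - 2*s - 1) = -2*s^5 - 2*s^4 + 6*s^3 + 2*s^2 - s - 2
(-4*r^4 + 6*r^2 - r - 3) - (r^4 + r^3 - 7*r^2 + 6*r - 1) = -5*r^4 - r^3 + 13*r^2 - 7*r - 2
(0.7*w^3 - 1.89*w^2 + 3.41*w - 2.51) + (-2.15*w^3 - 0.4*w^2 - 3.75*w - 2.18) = -1.45*w^3 - 2.29*w^2 - 0.34*w - 4.69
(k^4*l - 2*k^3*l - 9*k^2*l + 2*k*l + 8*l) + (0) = k^4*l - 2*k^3*l - 9*k^2*l + 2*k*l + 8*l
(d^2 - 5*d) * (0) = 0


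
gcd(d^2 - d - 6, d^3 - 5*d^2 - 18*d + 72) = d - 3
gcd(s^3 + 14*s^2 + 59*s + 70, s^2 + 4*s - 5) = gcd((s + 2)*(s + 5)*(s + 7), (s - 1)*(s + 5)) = s + 5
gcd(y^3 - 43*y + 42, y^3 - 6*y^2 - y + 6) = y^2 - 7*y + 6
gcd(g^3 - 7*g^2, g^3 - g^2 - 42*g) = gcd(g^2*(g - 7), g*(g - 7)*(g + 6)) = g^2 - 7*g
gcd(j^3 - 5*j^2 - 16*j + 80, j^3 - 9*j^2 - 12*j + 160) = j^2 - j - 20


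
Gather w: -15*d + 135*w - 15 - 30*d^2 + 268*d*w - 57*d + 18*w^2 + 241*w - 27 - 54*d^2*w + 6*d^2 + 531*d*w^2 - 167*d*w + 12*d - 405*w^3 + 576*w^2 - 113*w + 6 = -24*d^2 - 60*d - 405*w^3 + w^2*(531*d + 594) + w*(-54*d^2 + 101*d + 263) - 36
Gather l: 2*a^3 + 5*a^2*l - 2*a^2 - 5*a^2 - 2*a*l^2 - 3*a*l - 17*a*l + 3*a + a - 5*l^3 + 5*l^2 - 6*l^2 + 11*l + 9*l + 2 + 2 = 2*a^3 - 7*a^2 + 4*a - 5*l^3 + l^2*(-2*a - 1) + l*(5*a^2 - 20*a + 20) + 4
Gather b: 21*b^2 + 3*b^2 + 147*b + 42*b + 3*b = 24*b^2 + 192*b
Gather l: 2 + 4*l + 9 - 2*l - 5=2*l + 6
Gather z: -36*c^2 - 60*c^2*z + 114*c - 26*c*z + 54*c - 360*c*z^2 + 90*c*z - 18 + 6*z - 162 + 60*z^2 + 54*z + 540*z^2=-36*c^2 + 168*c + z^2*(600 - 360*c) + z*(-60*c^2 + 64*c + 60) - 180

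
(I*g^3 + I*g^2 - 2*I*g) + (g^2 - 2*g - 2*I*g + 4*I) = I*g^3 + g^2 + I*g^2 - 2*g - 4*I*g + 4*I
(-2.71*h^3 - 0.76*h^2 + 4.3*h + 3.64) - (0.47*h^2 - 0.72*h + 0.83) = -2.71*h^3 - 1.23*h^2 + 5.02*h + 2.81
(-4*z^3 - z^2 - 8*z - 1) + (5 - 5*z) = -4*z^3 - z^2 - 13*z + 4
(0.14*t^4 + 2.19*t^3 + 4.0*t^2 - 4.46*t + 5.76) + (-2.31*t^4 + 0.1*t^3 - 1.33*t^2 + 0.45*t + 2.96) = -2.17*t^4 + 2.29*t^3 + 2.67*t^2 - 4.01*t + 8.72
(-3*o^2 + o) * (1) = -3*o^2 + o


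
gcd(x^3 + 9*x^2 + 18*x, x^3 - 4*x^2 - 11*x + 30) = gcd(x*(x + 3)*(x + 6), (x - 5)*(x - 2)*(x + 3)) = x + 3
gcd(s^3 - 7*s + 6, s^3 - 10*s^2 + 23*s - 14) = s^2 - 3*s + 2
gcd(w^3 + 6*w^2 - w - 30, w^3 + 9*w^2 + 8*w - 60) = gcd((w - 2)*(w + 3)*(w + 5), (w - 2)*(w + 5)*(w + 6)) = w^2 + 3*w - 10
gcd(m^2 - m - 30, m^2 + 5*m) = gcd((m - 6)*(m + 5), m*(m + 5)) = m + 5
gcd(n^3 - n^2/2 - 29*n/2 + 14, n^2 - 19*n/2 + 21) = n - 7/2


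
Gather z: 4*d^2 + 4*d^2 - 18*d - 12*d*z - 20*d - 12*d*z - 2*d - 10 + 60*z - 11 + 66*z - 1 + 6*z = 8*d^2 - 40*d + z*(132 - 24*d) - 22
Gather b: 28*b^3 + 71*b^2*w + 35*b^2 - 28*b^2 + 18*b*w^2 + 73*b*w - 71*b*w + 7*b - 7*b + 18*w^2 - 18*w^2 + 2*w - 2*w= 28*b^3 + b^2*(71*w + 7) + b*(18*w^2 + 2*w)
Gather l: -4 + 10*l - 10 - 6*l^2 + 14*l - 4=-6*l^2 + 24*l - 18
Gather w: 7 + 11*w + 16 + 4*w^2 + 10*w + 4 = 4*w^2 + 21*w + 27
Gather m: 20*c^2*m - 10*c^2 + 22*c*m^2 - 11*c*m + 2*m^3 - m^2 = -10*c^2 + 2*m^3 + m^2*(22*c - 1) + m*(20*c^2 - 11*c)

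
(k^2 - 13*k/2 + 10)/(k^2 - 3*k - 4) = (k - 5/2)/(k + 1)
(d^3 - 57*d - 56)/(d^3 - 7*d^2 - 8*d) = (d + 7)/d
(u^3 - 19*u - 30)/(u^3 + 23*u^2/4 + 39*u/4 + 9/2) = 4*(u - 5)/(4*u + 3)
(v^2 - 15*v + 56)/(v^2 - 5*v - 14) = (v - 8)/(v + 2)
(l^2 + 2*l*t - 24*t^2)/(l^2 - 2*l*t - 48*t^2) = (-l + 4*t)/(-l + 8*t)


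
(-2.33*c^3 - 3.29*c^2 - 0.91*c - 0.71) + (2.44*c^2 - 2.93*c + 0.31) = -2.33*c^3 - 0.85*c^2 - 3.84*c - 0.4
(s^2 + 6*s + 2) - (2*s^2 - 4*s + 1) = -s^2 + 10*s + 1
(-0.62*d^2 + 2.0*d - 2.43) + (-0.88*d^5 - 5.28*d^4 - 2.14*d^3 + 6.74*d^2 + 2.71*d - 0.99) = -0.88*d^5 - 5.28*d^4 - 2.14*d^3 + 6.12*d^2 + 4.71*d - 3.42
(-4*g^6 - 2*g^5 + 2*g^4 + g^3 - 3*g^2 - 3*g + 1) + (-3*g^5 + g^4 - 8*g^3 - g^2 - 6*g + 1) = -4*g^6 - 5*g^5 + 3*g^4 - 7*g^3 - 4*g^2 - 9*g + 2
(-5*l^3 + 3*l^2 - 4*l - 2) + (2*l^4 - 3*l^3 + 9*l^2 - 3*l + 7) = 2*l^4 - 8*l^3 + 12*l^2 - 7*l + 5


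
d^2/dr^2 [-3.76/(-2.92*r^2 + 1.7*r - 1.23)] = (-64.118528*r^2 + 37.32928*r + 3.76*(5.84*r - 1.7)*(11.68*r - 3.4) - 27.008832)/(2.92*r^2 - 1.7*r + 1.23)^3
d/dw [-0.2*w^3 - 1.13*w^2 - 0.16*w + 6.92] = -0.6*w^2 - 2.26*w - 0.16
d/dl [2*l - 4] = 2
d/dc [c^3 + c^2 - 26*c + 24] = 3*c^2 + 2*c - 26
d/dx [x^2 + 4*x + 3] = 2*x + 4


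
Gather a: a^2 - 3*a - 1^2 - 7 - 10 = a^2 - 3*a - 18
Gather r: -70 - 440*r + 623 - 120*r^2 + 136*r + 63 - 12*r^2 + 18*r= -132*r^2 - 286*r + 616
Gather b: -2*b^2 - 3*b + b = -2*b^2 - 2*b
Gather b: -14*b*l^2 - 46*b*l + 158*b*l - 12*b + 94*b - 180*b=b*(-14*l^2 + 112*l - 98)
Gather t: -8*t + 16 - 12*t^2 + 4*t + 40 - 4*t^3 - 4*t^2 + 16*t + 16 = -4*t^3 - 16*t^2 + 12*t + 72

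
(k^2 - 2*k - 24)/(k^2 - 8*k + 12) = (k + 4)/(k - 2)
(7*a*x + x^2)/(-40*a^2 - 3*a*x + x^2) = x*(7*a + x)/(-40*a^2 - 3*a*x + x^2)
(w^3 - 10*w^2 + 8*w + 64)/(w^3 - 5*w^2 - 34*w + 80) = (w^2 - 2*w - 8)/(w^2 + 3*w - 10)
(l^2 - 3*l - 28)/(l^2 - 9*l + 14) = (l + 4)/(l - 2)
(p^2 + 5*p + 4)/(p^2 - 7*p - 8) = (p + 4)/(p - 8)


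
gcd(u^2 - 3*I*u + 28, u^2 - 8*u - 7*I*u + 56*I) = u - 7*I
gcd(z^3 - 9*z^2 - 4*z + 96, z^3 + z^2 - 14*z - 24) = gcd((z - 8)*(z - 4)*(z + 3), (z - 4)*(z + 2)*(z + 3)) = z^2 - z - 12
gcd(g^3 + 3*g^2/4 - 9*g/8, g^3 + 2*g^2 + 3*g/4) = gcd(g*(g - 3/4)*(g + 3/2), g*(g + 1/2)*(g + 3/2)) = g^2 + 3*g/2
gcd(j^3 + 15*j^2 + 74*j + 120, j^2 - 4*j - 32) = j + 4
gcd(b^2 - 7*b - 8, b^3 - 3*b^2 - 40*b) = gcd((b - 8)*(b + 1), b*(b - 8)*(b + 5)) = b - 8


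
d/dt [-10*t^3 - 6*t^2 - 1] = 6*t*(-5*t - 2)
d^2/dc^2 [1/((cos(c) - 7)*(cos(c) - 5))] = (-4*sin(c)^4 + 6*sin(c)^2 - 465*cos(c) + 9*cos(3*c) + 216)/((cos(c) - 7)^3*(cos(c) - 5)^3)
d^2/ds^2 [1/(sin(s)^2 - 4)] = 2*(-2*sin(s)^4 - 5*sin(s)^2 + 4)/(sin(s)^2 - 4)^3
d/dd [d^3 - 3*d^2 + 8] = 3*d*(d - 2)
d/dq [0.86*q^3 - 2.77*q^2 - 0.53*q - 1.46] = 2.58*q^2 - 5.54*q - 0.53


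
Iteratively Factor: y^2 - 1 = (y - 1)*(y + 1)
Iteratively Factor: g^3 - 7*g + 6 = (g - 2)*(g^2 + 2*g - 3) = (g - 2)*(g - 1)*(g + 3)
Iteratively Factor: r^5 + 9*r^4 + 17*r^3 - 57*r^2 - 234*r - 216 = (r + 2)*(r^4 + 7*r^3 + 3*r^2 - 63*r - 108) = (r - 3)*(r + 2)*(r^3 + 10*r^2 + 33*r + 36) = (r - 3)*(r + 2)*(r + 4)*(r^2 + 6*r + 9) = (r - 3)*(r + 2)*(r + 3)*(r + 4)*(r + 3)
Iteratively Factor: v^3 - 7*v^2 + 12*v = (v - 3)*(v^2 - 4*v) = v*(v - 3)*(v - 4)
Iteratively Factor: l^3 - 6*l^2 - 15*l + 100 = (l - 5)*(l^2 - l - 20) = (l - 5)*(l + 4)*(l - 5)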